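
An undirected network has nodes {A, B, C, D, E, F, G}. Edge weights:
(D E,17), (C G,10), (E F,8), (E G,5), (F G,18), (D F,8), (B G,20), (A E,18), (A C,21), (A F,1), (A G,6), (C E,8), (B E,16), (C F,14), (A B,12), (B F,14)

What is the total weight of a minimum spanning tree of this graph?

Prim's algorithm from G:
Step 1: cheapest edge leaving the tree is E G (5); add E.
Step 2: cheapest edge leaving the tree is A G (6); add A.
Step 3: cheapest edge leaving the tree is A F (1); add F.
Step 4: cheapest edge leaving the tree is C E (8); add C.
Step 5: cheapest edge leaving the tree is D F (8); add D.
Step 6: cheapest edge leaving the tree is A B (12); add B.
MST edges: E G, A G, A F, C E, D F, A B; total weight 5+6+1+8+8+12 = 40.

40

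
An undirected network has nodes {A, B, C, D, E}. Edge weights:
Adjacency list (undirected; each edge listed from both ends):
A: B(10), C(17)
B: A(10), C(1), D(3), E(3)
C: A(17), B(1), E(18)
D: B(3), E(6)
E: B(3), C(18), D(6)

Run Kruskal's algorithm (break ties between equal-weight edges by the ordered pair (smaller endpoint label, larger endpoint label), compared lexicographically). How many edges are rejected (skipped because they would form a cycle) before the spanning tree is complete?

Sort edges by weight, then run Kruskal:
B—C (1): add. Components now {A} {B,C} {D} {E}
B—D (3): add. Components now {A} {B,C,D} {E}
B—E (3): add. Components now {A} {B,C,D,E}
D—E (6): skip — D and E already connected.
A—B (10): add. Components now {A,B,C,D,E}
Edges rejected before the tree was complete: 1.

1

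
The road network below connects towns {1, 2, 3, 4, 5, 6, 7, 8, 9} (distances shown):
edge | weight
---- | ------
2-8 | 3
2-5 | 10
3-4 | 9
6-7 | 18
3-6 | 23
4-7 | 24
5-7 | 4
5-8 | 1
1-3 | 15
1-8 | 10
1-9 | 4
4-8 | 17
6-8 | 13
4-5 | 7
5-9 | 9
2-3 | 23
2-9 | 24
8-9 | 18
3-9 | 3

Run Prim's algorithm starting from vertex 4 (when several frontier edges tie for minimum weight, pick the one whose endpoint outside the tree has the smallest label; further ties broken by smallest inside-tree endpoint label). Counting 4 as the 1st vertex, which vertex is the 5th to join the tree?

Prim, starting at 4.
Step 1: cheapest edge leaving the tree is 4-5 (7); add 5.
Step 2: cheapest edge leaving the tree is 5-8 (1); add 8.
Step 3: cheapest edge leaving the tree is 2-8 (3); add 2.
Step 4: cheapest edge leaving the tree is 5-7 (4); add 7.
Step 5: cheapest edge leaving the tree is 3-4 (9); add 3.
Step 6: cheapest edge leaving the tree is 3-9 (3); add 9.
Step 7: cheapest edge leaving the tree is 1-9 (4); add 1.
Step 8: cheapest edge leaving the tree is 6-8 (13); add 6.
Vertex order: 4, 5, 8, 2, 7, 3, 9, 1, 6. The 5th vertex is 7.

7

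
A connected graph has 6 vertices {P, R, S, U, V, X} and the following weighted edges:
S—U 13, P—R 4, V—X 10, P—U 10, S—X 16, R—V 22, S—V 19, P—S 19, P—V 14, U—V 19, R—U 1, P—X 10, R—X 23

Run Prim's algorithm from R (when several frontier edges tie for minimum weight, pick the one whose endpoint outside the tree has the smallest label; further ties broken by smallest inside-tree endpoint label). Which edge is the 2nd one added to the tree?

P-R

Prim, starting at R.
Step 1: frontier [R—U 1, P—R 4, R—V 22, R—X 23] → take R—U (1); add U.
Step 2: frontier [P—R 4, R—V 22, R—X 23, P—U 10, S—U 13, U—V 19] → take P—R (4); add P.
Step 3: frontier [P—X 10, P—V 14, P—S 19, R—V 22, R—X 23, S—U 13, U—V 19] → take P—X (10); add X.
Step 4: frontier [P—V 14, P—S 19, R—V 22, S—U 13, U—V 19, V—X 10, S—X 16] → take V—X (10); add V.
Step 5: frontier [P—S 19, S—U 13, S—V 19, S—X 16] → take S—U (13); add S.
The 2nd edge added is P—R.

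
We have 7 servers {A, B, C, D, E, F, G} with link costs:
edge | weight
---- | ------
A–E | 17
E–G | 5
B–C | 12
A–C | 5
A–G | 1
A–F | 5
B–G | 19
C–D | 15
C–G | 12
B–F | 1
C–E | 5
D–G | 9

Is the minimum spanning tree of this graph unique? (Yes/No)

Kruskal: consider edges lightest-first.
A–G (1): add. Components now {A,G} {B} {C} {D} {E} {F}
B–F (1): add. Components now {A,G} {B,F} {C} {D} {E}
A–C (5): add. Components now {A,C,G} {B,F} {D} {E}
A–F (5): add. Components now {A,B,C,F,G} {D} {E}
C–E (5): add. Components now {A,B,C,E,F,G} {D}
E–G (5): skip — E and G already connected.
D–G (9): add. Components now {A,B,C,D,E,F,G}
Non-tree edge E–G has weight 5, equal to the heaviest edge on its tree cycle — swapping gives another MST of the same weight. Not unique.

No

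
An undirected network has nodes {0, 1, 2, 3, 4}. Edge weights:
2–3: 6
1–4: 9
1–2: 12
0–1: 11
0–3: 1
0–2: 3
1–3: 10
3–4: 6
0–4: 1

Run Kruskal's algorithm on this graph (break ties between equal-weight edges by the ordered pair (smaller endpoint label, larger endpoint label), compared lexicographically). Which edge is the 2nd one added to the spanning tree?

Kruskal's algorithm — process edges by increasing weight (ties by edge label):
0–3 (1): add. Components now {0,3} {1} {2} {4}
0–4 (1): add. Components now {0,3,4} {1} {2}
0–2 (3): add. Components now {0,2,3,4} {1}
2–3 (6): skip — 2 and 3 already connected.
3–4 (6): skip — 3 and 4 already connected.
1–4 (9): add. Components now {0,1,2,3,4}
The 2nd edge added is 0–4.

0-4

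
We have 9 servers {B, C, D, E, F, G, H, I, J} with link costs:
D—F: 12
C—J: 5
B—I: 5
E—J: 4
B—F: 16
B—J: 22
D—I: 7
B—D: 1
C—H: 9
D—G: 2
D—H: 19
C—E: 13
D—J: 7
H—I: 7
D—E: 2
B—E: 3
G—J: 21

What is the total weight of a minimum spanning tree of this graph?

Prim, starting at G.
Step 1: cheapest edge leaving the tree is D—G (2); add D.
Step 2: cheapest edge leaving the tree is B—D (1); add B.
Step 3: cheapest edge leaving the tree is D—E (2); add E.
Step 4: cheapest edge leaving the tree is E—J (4); add J.
Step 5: cheapest edge leaving the tree is C—J (5); add C.
Step 6: cheapest edge leaving the tree is B—I (5); add I.
Step 7: cheapest edge leaving the tree is H—I (7); add H.
Step 8: cheapest edge leaving the tree is D—F (12); add F.
MST edges: D—G, B—D, D—E, E—J, C—J, B—I, H—I, D—F; total weight 2+1+2+4+5+5+7+12 = 38.

38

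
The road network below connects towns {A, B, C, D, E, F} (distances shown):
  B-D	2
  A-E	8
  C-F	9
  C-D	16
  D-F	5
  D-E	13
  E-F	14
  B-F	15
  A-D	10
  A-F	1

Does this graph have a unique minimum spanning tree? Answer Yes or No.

Sort edges by weight, then run Kruskal:
A-F (1): add — endpoints in different components.
B-D (2): add — endpoints in different components.
D-F (5): add — endpoints in different components.
A-E (8): add — endpoints in different components.
C-F (9): add — endpoints in different components.
Every non-tree edge has weight strictly greater than the heaviest edge on the tree path between its endpoints, so the MST is unique.

Yes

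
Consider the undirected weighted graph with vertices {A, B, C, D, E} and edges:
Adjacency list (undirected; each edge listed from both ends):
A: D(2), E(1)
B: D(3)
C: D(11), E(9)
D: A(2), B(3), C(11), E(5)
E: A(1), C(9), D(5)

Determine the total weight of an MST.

15

Kruskal: consider edges lightest-first.
A—E (1): add — endpoints in different components.
A—D (2): add — endpoints in different components.
B—D (3): add — endpoints in different components.
D—E (5): skip — D and E already connected.
C—E (9): add — endpoints in different components.
MST edges: A—E, A—D, B—D, C—E; total weight 1+2+3+9 = 15.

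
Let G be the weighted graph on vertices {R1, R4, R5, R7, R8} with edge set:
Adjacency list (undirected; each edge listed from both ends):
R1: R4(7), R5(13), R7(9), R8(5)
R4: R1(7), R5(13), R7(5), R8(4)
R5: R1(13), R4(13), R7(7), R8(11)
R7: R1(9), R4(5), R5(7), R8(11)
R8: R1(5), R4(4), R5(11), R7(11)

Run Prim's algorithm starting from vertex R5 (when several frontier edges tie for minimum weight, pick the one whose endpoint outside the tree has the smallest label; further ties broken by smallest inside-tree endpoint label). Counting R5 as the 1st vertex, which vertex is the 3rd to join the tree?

R4

Prim, starting at R5.
Step 1: frontier [R5—R7 7, R5—R8 11, R1—R5 13, R4—R5 13] → take R5—R7 (7); add R7.
Step 2: frontier [R5—R8 11, R1—R5 13, R4—R5 13, R4—R7 5, R1—R7 9, R7—R8 11] → take R4—R7 (5); add R4.
Step 3: frontier [R4—R8 4, R1—R4 7, R5—R8 11, R1—R5 13, R1—R7 9, R7—R8 11] → take R4—R8 (4); add R8.
Step 4: frontier [R1—R4 7, R1—R5 13, R1—R7 9, R1—R8 5] → take R1—R8 (5); add R1.
Vertex order: R5, R7, R4, R8, R1. The 3rd vertex is R4.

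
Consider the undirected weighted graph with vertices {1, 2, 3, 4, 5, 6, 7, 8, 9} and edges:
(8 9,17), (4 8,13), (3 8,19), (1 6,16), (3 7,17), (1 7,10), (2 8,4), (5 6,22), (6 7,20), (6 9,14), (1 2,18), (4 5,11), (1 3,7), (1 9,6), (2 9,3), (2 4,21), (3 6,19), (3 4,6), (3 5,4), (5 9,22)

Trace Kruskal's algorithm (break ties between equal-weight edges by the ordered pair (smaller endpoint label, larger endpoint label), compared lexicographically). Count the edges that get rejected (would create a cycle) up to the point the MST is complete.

Sort edges by weight, then run Kruskal:
2 9 (3): add — endpoints in different components.
2 8 (4): add — endpoints in different components.
3 5 (4): add — endpoints in different components.
1 9 (6): add — endpoints in different components.
3 4 (6): add — endpoints in different components.
1 3 (7): add — endpoints in different components.
1 7 (10): add — endpoints in different components.
4 5 (11): skip — 4 and 5 already connected.
4 8 (13): skip — 4 and 8 already connected.
6 9 (14): add — endpoints in different components.
Edges rejected before the tree was complete: 2.

2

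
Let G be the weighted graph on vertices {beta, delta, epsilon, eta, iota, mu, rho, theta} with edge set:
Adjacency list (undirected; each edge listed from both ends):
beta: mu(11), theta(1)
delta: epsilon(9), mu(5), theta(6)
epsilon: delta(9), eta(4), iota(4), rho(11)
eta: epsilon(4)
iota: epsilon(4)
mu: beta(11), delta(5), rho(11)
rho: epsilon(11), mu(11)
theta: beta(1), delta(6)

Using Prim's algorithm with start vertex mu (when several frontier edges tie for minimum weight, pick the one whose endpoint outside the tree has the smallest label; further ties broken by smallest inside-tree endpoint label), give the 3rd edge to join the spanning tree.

beta-theta

Prim, starting at mu.
Step 1: frontier [delta—mu 5, beta—mu 11, mu—rho 11] → take delta—mu (5); add delta.
Step 2: frontier [delta—theta 6, delta—epsilon 9, beta—mu 11, mu—rho 11] → take delta—theta (6); add theta.
Step 3: frontier [delta—epsilon 9, beta—mu 11, mu—rho 11, beta—theta 1] → take beta—theta (1); add beta.
Step 4: frontier [delta—epsilon 9, mu—rho 11] → take delta—epsilon (9); add epsilon.
Step 5: frontier [epsilon—eta 4, epsilon—iota 4, epsilon—rho 11, mu—rho 11] → take epsilon—eta (4); add eta.
Step 6: frontier [epsilon—iota 4, epsilon—rho 11, mu—rho 11] → take epsilon—iota (4); add iota.
Step 7: frontier [epsilon—rho 11, mu—rho 11] → take epsilon—rho (11); add rho.
The 3rd edge added is beta—theta.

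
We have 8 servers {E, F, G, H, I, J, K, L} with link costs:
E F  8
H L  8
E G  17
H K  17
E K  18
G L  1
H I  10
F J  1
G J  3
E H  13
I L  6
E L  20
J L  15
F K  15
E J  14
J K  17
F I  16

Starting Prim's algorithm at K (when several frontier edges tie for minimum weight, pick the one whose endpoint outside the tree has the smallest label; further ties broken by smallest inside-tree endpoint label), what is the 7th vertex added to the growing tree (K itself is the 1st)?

Prim, starting at K.
Step 1: cheapest edge leaving the tree is F K (15); add F.
Step 2: cheapest edge leaving the tree is F J (1); add J.
Step 3: cheapest edge leaving the tree is G J (3); add G.
Step 4: cheapest edge leaving the tree is G L (1); add L.
Step 5: cheapest edge leaving the tree is I L (6); add I.
Step 6: cheapest edge leaving the tree is E F (8); add E.
Step 7: cheapest edge leaving the tree is H L (8); add H.
Vertex order: K, F, J, G, L, I, E, H. The 7th vertex is E.

E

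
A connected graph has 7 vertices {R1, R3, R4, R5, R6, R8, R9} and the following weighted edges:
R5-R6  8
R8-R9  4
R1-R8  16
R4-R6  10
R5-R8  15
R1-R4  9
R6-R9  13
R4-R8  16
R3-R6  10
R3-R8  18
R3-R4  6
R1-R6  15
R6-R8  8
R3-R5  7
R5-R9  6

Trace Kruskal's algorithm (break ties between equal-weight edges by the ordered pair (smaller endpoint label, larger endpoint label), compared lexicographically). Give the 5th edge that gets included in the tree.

Sort edges by weight, then run Kruskal:
R8-R9 (4): add — endpoints in different components.
R3-R4 (6): add — endpoints in different components.
R5-R9 (6): add — endpoints in different components.
R3-R5 (7): add — endpoints in different components.
R5-R6 (8): add — endpoints in different components.
R6-R8 (8): skip — R8 and R6 already connected.
R1-R4 (9): add — endpoints in different components.
The 5th edge added is R5-R6.

R5-R6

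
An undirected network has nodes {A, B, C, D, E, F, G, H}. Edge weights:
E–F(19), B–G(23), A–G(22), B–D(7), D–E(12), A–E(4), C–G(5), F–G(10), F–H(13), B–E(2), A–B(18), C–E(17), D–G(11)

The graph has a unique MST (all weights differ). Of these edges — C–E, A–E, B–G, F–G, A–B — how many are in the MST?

2

Sort edges by weight, then run Kruskal:
B–E (2): add — endpoints in different components.
A–E (4): add — endpoints in different components.
C–G (5): add — endpoints in different components.
B–D (7): add — endpoints in different components.
F–G (10): add — endpoints in different components.
D–G (11): add — endpoints in different components.
D–E (12): skip — D and E already connected.
F–H (13): add — endpoints in different components.
MST edge set: {B–E, A–E, C–G, B–D, F–G, D–G, F–H}.
Of the listed edges, {A–E, F–G} are in the MST → 2.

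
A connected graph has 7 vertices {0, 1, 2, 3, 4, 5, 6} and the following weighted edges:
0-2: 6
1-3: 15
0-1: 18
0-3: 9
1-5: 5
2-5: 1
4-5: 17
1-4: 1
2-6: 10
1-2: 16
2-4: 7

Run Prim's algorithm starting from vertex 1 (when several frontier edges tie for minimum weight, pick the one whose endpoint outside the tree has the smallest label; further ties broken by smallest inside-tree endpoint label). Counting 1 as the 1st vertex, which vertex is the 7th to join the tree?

Prim's algorithm from 1:
Step 1: frontier [1-4 1, 1-5 5, 1-3 15, 1-2 16, 0-1 18] → take 1-4 (1); add 4.
Step 2: frontier [1-5 5, 1-3 15, 1-2 16, 0-1 18, 2-4 7, 4-5 17] → take 1-5 (5); add 5.
Step 3: frontier [1-3 15, 1-2 16, 0-1 18, 2-4 7, 2-5 1] → take 2-5 (1); add 2.
Step 4: frontier [1-3 15, 0-1 18, 0-2 6, 2-6 10] → take 0-2 (6); add 0.
Step 5: frontier [0-3 9, 1-3 15, 2-6 10] → take 0-3 (9); add 3.
Step 6: frontier [2-6 10] → take 2-6 (10); add 6.
Vertex order: 1, 4, 5, 2, 0, 3, 6. The 7th vertex is 6.

6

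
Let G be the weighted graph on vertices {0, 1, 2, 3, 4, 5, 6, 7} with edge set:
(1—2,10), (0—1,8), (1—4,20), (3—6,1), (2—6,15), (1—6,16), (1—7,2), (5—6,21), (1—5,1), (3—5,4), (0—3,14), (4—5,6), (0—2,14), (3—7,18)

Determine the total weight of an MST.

32

Prim, starting at 5.
Step 1: frontier [1—5 1, 3—5 4, 4—5 6, 5—6 21] → take 1—5 (1); add 1.
Step 2: frontier [1—7 2, 0—1 8, 1—2 10, 1—6 16, 1—4 20, 3—5 4, 4—5 6, 5—6 21] → take 1—7 (2); add 7.
Step 3: frontier [0—1 8, 1—2 10, 1—6 16, 1—4 20, 3—5 4, 4—5 6, 5—6 21, 3—7 18] → take 3—5 (4); add 3.
Step 4: frontier [0—1 8, 1—2 10, 1—6 16, 1—4 20, 3—6 1, 0—3 14, 4—5 6, 5—6 21] → take 3—6 (1); add 6.
Step 5: frontier [0—1 8, 1—2 10, 1—4 20, 0—3 14, 4—5 6, 2—6 15] → take 4—5 (6); add 4.
Step 6: frontier [0—1 8, 1—2 10, 0—3 14, 2—6 15] → take 0—1 (8); add 0.
Step 7: frontier [0—2 14, 1—2 10, 2—6 15] → take 1—2 (10); add 2.
MST edges: 1—5, 1—7, 3—5, 3—6, 4—5, 0—1, 1—2; total weight 1+2+4+1+6+8+10 = 32.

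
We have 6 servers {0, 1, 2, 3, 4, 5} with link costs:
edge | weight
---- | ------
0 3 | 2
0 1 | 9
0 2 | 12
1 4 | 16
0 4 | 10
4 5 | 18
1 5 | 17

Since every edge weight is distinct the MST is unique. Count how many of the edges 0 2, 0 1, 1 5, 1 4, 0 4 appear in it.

Kruskal: consider edges lightest-first.
0 3 (2): add — endpoints in different components.
0 1 (9): add — endpoints in different components.
0 4 (10): add — endpoints in different components.
0 2 (12): add — endpoints in different components.
1 4 (16): skip — 1 and 4 already connected.
1 5 (17): add — endpoints in different components.
MST edge set: {0 3, 0 1, 0 4, 0 2, 1 5}.
Of the listed edges, {0 2, 0 1, 1 5, 0 4} are in the MST → 4.

4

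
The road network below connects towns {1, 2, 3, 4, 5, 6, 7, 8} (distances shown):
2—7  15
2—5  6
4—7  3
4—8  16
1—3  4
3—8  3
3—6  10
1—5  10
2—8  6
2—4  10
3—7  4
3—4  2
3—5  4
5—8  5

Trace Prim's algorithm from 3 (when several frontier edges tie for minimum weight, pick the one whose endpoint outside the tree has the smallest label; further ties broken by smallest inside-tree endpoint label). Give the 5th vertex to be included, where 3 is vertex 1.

Prim's algorithm from 3:
Step 1: cheapest edge leaving the tree is 3—4 (2); add 4.
Step 2: cheapest edge leaving the tree is 4—7 (3); add 7.
Step 3: cheapest edge leaving the tree is 3—8 (3); add 8.
Step 4: cheapest edge leaving the tree is 1—3 (4); add 1.
Step 5: cheapest edge leaving the tree is 3—5 (4); add 5.
Step 6: cheapest edge leaving the tree is 2—5 (6); add 2.
Step 7: cheapest edge leaving the tree is 3—6 (10); add 6.
Vertex order: 3, 4, 7, 8, 1, 5, 2, 6. The 5th vertex is 1.

1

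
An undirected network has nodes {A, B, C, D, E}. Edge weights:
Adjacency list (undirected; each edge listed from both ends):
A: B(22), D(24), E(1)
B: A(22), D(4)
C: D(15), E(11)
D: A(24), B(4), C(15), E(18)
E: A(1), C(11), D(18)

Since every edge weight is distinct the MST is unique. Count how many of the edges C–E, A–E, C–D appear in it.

Sort edges by weight, then run Kruskal:
A–E (1): add. Components now {A,E} {B} {C} {D}
B–D (4): add. Components now {A,E} {B,D} {C}
C–E (11): add. Components now {A,C,E} {B,D}
C–D (15): add. Components now {A,B,C,D,E}
MST edge set: {A–E, B–D, C–E, C–D}.
Of the listed edges, {C–E, A–E, C–D} are in the MST → 3.

3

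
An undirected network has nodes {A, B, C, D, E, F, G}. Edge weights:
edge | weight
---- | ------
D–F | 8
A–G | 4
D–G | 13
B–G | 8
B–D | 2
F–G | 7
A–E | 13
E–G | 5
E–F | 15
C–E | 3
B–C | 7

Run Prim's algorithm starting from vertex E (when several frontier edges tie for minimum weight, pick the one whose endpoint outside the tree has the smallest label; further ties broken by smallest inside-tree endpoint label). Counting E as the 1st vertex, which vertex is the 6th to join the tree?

D

Grow the tree from E using Prim:
Step 1: frontier [C–E 3, E–G 5, A–E 13, E–F 15] → take C–E (3); add C.
Step 2: frontier [B–C 7, E–G 5, A–E 13, E–F 15] → take E–G (5); add G.
Step 3: frontier [B–C 7, A–E 13, E–F 15, A–G 4, F–G 7, B–G 8, D–G 13] → take A–G (4); add A.
Step 4: frontier [B–C 7, E–F 15, F–G 7, B–G 8, D–G 13] → take B–C (7); add B.
Step 5: frontier [B–D 2, E–F 15, F–G 7, D–G 13] → take B–D (2); add D.
Step 6: frontier [D–F 8, E–F 15, F–G 7] → take F–G (7); add F.
Vertex order: E, C, G, A, B, D, F. The 6th vertex is D.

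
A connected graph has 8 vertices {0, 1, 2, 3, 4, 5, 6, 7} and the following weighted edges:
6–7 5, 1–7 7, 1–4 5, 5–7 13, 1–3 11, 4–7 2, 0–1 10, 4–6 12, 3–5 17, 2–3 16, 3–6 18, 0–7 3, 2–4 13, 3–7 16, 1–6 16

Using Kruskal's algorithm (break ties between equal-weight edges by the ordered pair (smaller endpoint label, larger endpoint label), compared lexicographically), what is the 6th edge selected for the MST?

Kruskal's algorithm — process edges by increasing weight (ties by edge label):
4–7 (2): add — endpoints in different components.
0–7 (3): add — endpoints in different components.
1–4 (5): add — endpoints in different components.
6–7 (5): add — endpoints in different components.
1–7 (7): skip — 1 and 7 already connected.
0–1 (10): skip — 0 and 1 already connected.
1–3 (11): add — endpoints in different components.
4–6 (12): skip — 4 and 6 already connected.
2–4 (13): add — endpoints in different components.
5–7 (13): add — endpoints in different components.
The 6th edge added is 2–4.

2-4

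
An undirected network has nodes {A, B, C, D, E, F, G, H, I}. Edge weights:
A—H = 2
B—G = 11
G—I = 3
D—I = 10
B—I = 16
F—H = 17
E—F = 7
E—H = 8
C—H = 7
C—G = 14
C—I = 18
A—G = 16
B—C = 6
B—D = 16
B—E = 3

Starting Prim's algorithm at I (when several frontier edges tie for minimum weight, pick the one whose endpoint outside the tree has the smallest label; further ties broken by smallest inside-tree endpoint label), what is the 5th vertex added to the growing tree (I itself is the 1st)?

Prim, starting at I.
Step 1: cheapest edge leaving the tree is G—I (3); add G.
Step 2: cheapest edge leaving the tree is D—I (10); add D.
Step 3: cheapest edge leaving the tree is B—G (11); add B.
Step 4: cheapest edge leaving the tree is B—E (3); add E.
Step 5: cheapest edge leaving the tree is B—C (6); add C.
Step 6: cheapest edge leaving the tree is E—F (7); add F.
Step 7: cheapest edge leaving the tree is C—H (7); add H.
Step 8: cheapest edge leaving the tree is A—H (2); add A.
Vertex order: I, G, D, B, E, C, F, H, A. The 5th vertex is E.

E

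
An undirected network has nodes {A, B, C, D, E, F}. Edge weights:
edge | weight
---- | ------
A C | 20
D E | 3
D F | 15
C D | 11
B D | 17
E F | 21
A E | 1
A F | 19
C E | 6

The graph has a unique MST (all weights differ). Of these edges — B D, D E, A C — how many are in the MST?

Kruskal's algorithm — process edges by increasing weight (ties by edge label):
A E (1): add. Components now {A,E} {B} {C} {D} {F}
D E (3): add. Components now {A,D,E} {B} {C} {F}
C E (6): add. Components now {A,C,D,E} {B} {F}
C D (11): skip — C and D already connected.
D F (15): add. Components now {A,C,D,E,F} {B}
B D (17): add. Components now {A,B,C,D,E,F}
MST edge set: {A E, D E, C E, D F, B D}.
Of the listed edges, {B D, D E} are in the MST → 2.

2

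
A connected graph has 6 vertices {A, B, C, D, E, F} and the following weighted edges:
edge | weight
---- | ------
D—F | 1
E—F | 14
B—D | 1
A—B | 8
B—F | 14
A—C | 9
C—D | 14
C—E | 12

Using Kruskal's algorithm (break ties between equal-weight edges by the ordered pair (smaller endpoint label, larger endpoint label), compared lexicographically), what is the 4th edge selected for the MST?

A-C

Kruskal: consider edges lightest-first.
B—D (1): add. Components now {A} {B,D} {C} {E} {F}
D—F (1): add. Components now {A} {B,D,F} {C} {E}
A—B (8): add. Components now {A,B,D,F} {C} {E}
A—C (9): add. Components now {A,B,C,D,F} {E}
C—E (12): add. Components now {A,B,C,D,E,F}
The 4th edge added is A—C.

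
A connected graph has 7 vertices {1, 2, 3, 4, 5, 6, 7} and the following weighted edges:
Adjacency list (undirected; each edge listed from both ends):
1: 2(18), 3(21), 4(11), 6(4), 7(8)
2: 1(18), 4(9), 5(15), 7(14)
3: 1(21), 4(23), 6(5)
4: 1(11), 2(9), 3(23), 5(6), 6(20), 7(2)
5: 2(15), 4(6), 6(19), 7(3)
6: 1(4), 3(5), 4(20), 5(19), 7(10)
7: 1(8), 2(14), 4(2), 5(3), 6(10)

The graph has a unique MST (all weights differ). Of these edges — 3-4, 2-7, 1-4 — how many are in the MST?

Kruskal: consider edges lightest-first.
4-7 (2): add — endpoints in different components.
5-7 (3): add — endpoints in different components.
1-6 (4): add — endpoints in different components.
3-6 (5): add — endpoints in different components.
4-5 (6): skip — 4 and 5 already connected.
1-7 (8): add — endpoints in different components.
2-4 (9): add — endpoints in different components.
MST edge set: {4-7, 5-7, 1-6, 3-6, 1-7, 2-4}.
Of the listed edges, {} are in the MST → 0.

0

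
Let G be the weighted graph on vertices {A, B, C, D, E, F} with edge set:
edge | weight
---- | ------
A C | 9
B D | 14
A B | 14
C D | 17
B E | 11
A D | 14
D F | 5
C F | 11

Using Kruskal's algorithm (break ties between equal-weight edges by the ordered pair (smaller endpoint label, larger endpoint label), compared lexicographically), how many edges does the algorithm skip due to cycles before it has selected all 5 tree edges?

0

Kruskal's algorithm — process edges by increasing weight (ties by edge label):
D F (5): add. Components now {A} {B} {C} {D,F} {E}
A C (9): add. Components now {A,C} {B} {D,F} {E}
B E (11): add. Components now {A,C} {B,E} {D,F}
C F (11): add. Components now {A,C,D,F} {B,E}
A B (14): add. Components now {A,B,C,D,E,F}
Edges rejected before the tree was complete: 0.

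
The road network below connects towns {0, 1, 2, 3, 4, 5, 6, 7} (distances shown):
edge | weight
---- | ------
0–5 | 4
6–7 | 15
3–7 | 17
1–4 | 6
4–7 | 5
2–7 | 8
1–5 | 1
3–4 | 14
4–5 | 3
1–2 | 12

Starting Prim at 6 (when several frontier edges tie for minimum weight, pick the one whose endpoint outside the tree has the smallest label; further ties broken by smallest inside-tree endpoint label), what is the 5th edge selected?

Grow the tree from 6 using Prim:
Step 1: cheapest edge leaving the tree is 6–7 (15); add 7.
Step 2: cheapest edge leaving the tree is 4–7 (5); add 4.
Step 3: cheapest edge leaving the tree is 4–5 (3); add 5.
Step 4: cheapest edge leaving the tree is 1–5 (1); add 1.
Step 5: cheapest edge leaving the tree is 0–5 (4); add 0.
Step 6: cheapest edge leaving the tree is 2–7 (8); add 2.
Step 7: cheapest edge leaving the tree is 3–4 (14); add 3.
The 5th edge added is 0–5.

0-5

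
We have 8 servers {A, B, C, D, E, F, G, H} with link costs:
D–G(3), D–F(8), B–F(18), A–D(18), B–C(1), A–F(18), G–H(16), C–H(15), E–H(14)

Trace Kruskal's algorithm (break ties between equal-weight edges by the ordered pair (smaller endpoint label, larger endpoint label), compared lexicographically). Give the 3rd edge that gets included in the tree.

Kruskal: consider edges lightest-first.
B–C (1): add — endpoints in different components.
D–G (3): add — endpoints in different components.
D–F (8): add — endpoints in different components.
E–H (14): add — endpoints in different components.
C–H (15): add — endpoints in different components.
G–H (16): add — endpoints in different components.
A–D (18): add — endpoints in different components.
The 3rd edge added is D–F.

D-F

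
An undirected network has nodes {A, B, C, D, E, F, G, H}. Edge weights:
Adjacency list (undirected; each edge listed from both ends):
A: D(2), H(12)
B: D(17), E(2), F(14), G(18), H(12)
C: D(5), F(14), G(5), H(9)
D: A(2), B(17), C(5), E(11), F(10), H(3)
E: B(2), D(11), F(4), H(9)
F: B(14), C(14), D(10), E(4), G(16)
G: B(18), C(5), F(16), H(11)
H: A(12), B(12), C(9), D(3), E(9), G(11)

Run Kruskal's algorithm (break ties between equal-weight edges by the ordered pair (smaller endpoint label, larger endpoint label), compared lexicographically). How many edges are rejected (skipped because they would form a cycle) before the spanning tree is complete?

1

Kruskal's algorithm — process edges by increasing weight (ties by edge label):
A D (2): add — endpoints in different components.
B E (2): add — endpoints in different components.
D H (3): add — endpoints in different components.
E F (4): add — endpoints in different components.
C D (5): add — endpoints in different components.
C G (5): add — endpoints in different components.
C H (9): skip — C and H already connected.
E H (9): add — endpoints in different components.
Edges rejected before the tree was complete: 1.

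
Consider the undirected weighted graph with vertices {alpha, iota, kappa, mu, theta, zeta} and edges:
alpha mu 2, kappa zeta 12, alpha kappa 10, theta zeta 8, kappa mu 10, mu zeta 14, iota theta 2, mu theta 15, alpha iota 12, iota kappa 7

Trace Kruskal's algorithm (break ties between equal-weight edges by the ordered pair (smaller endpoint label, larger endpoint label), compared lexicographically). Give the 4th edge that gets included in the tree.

Kruskal's algorithm — process edges by increasing weight (ties by edge label):
alpha mu (2): add — endpoints in different components.
iota theta (2): add — endpoints in different components.
iota kappa (7): add — endpoints in different components.
theta zeta (8): add — endpoints in different components.
alpha kappa (10): add — endpoints in different components.
The 4th edge added is theta zeta.

theta-zeta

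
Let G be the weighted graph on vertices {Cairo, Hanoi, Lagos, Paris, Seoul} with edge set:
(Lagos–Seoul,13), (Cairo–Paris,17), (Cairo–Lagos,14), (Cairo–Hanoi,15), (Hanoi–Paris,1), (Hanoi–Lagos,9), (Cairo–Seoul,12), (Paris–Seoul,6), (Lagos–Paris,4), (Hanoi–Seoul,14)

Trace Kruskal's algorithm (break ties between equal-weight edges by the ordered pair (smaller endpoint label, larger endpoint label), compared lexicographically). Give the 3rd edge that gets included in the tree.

Paris-Seoul

Kruskal's algorithm — process edges by increasing weight (ties by edge label):
Hanoi–Paris (1): add. Components now {Cairo} {Lagos} {Hanoi,Paris} {Seoul}
Lagos–Paris (4): add. Components now {Cairo} {Hanoi,Lagos,Paris} {Seoul}
Paris–Seoul (6): add. Components now {Cairo} {Hanoi,Lagos,Paris,Seoul}
Hanoi–Lagos (9): skip — Lagos and Hanoi already connected.
Cairo–Seoul (12): add. Components now {Cairo,Hanoi,Lagos,Paris,Seoul}
The 3rd edge added is Paris–Seoul.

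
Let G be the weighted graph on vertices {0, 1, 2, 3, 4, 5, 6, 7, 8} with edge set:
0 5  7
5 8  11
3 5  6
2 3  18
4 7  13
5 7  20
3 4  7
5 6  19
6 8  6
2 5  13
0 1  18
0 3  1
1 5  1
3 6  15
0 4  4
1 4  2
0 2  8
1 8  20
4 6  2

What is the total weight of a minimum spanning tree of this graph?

37

Grow the tree from 1 using Prim:
Step 1: cheapest edge leaving the tree is 1 5 (1); add 5.
Step 2: cheapest edge leaving the tree is 1 4 (2); add 4.
Step 3: cheapest edge leaving the tree is 4 6 (2); add 6.
Step 4: cheapest edge leaving the tree is 0 4 (4); add 0.
Step 5: cheapest edge leaving the tree is 0 3 (1); add 3.
Step 6: cheapest edge leaving the tree is 6 8 (6); add 8.
Step 7: cheapest edge leaving the tree is 0 2 (8); add 2.
Step 8: cheapest edge leaving the tree is 4 7 (13); add 7.
MST edges: 1 5, 1 4, 4 6, 0 4, 0 3, 6 8, 0 2, 4 7; total weight 1+2+2+4+1+6+8+13 = 37.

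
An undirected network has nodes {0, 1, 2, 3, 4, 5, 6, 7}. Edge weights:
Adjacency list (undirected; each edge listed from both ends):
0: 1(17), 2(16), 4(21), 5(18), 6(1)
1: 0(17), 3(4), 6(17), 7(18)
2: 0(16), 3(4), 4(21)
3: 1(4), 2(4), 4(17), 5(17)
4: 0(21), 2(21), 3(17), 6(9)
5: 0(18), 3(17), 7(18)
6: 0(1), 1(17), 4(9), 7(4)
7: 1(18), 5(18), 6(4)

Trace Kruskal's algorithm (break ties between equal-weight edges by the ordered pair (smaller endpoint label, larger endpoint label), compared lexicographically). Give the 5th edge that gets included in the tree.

4-6

Kruskal: consider edges lightest-first.
0–6 (1): add — endpoints in different components.
1–3 (4): add — endpoints in different components.
2–3 (4): add — endpoints in different components.
6–7 (4): add — endpoints in different components.
4–6 (9): add — endpoints in different components.
0–2 (16): add — endpoints in different components.
0–1 (17): skip — 0 and 1 already connected.
1–6 (17): skip — 1 and 6 already connected.
3–4 (17): skip — 3 and 4 already connected.
3–5 (17): add — endpoints in different components.
The 5th edge added is 4–6.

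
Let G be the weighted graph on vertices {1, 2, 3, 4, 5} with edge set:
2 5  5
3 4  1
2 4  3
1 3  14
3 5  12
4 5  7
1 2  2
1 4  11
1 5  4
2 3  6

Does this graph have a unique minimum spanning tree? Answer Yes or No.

Kruskal's algorithm — process edges by increasing weight (ties by edge label):
3 4 (1): add. Components now {1} {2} {3,4} {5}
1 2 (2): add. Components now {1,2} {3,4} {5}
2 4 (3): add. Components now {1,2,3,4} {5}
1 5 (4): add. Components now {1,2,3,4,5}
Every non-tree edge has weight strictly greater than the heaviest edge on the tree path between its endpoints, so the MST is unique.

Yes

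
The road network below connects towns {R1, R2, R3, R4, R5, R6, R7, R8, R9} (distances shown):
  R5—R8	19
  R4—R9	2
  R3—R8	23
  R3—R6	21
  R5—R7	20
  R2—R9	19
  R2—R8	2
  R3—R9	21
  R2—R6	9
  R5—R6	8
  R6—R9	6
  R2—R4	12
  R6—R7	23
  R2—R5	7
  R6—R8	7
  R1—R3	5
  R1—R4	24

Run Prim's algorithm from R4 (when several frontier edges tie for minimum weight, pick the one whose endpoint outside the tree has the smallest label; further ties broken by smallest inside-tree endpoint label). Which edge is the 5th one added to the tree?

R2-R5

Prim, starting at R4.
Step 1: cheapest edge leaving the tree is R4—R9 (2); add R9.
Step 2: cheapest edge leaving the tree is R6—R9 (6); add R6.
Step 3: cheapest edge leaving the tree is R6—R8 (7); add R8.
Step 4: cheapest edge leaving the tree is R2—R8 (2); add R2.
Step 5: cheapest edge leaving the tree is R2—R5 (7); add R5.
Step 6: cheapest edge leaving the tree is R5—R7 (20); add R7.
Step 7: cheapest edge leaving the tree is R3—R6 (21); add R3.
Step 8: cheapest edge leaving the tree is R1—R3 (5); add R1.
The 5th edge added is R2—R5.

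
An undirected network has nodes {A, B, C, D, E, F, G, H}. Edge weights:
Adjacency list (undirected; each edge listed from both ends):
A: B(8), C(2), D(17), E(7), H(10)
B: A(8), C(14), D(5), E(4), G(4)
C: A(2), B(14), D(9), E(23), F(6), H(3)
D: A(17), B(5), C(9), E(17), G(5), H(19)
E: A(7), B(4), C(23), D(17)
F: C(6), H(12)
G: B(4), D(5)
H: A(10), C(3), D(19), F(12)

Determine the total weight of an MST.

Prim's algorithm from A:
Step 1: cheapest edge leaving the tree is A–C (2); add C.
Step 2: cheapest edge leaving the tree is C–H (3); add H.
Step 3: cheapest edge leaving the tree is C–F (6); add F.
Step 4: cheapest edge leaving the tree is A–E (7); add E.
Step 5: cheapest edge leaving the tree is B–E (4); add B.
Step 6: cheapest edge leaving the tree is B–G (4); add G.
Step 7: cheapest edge leaving the tree is B–D (5); add D.
MST edges: A–C, C–H, C–F, A–E, B–E, B–G, B–D; total weight 2+3+6+7+4+4+5 = 31.

31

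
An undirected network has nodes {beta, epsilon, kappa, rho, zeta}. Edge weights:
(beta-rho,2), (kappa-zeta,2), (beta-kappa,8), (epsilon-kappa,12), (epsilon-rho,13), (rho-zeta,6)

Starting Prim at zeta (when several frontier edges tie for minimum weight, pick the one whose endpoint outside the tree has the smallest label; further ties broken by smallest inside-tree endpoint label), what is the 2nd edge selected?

Prim's algorithm from zeta:
Step 1: cheapest edge leaving the tree is kappa-zeta (2); add kappa.
Step 2: cheapest edge leaving the tree is rho-zeta (6); add rho.
Step 3: cheapest edge leaving the tree is beta-rho (2); add beta.
Step 4: cheapest edge leaving the tree is epsilon-kappa (12); add epsilon.
The 2nd edge added is rho-zeta.

rho-zeta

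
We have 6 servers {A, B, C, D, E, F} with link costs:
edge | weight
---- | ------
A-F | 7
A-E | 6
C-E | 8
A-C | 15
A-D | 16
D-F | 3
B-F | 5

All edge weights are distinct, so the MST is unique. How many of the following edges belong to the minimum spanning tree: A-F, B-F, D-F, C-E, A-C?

4

Kruskal: consider edges lightest-first.
D-F (3): add — endpoints in different components.
B-F (5): add — endpoints in different components.
A-E (6): add — endpoints in different components.
A-F (7): add — endpoints in different components.
C-E (8): add — endpoints in different components.
MST edge set: {D-F, B-F, A-E, A-F, C-E}.
Of the listed edges, {A-F, B-F, D-F, C-E} are in the MST → 4.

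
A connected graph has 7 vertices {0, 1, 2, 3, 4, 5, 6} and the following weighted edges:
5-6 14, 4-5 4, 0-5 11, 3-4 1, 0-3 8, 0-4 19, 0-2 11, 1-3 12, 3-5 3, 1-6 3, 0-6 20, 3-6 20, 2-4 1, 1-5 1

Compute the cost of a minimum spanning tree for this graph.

17

Grow the tree from 2 using Prim:
Step 1: frontier [2-4 1, 0-2 11] → take 2-4 (1); add 4.
Step 2: frontier [0-2 11, 3-4 1, 4-5 4, 0-4 19] → take 3-4 (1); add 3.
Step 3: frontier [0-2 11, 3-5 3, 0-3 8, 1-3 12, 3-6 20, 4-5 4, 0-4 19] → take 3-5 (3); add 5.
Step 4: frontier [0-2 11, 0-3 8, 1-3 12, 3-6 20, 0-4 19, 1-5 1, 0-5 11, 5-6 14] → take 1-5 (1); add 1.
Step 5: frontier [1-6 3, 0-2 11, 0-3 8, 3-6 20, 0-4 19, 0-5 11, 5-6 14] → take 1-6 (3); add 6.
Step 6: frontier [0-2 11, 0-3 8, 0-4 19, 0-5 11, 0-6 20] → take 0-3 (8); add 0.
MST edges: 2-4, 3-4, 3-5, 1-5, 1-6, 0-3; total weight 1+1+3+1+3+8 = 17.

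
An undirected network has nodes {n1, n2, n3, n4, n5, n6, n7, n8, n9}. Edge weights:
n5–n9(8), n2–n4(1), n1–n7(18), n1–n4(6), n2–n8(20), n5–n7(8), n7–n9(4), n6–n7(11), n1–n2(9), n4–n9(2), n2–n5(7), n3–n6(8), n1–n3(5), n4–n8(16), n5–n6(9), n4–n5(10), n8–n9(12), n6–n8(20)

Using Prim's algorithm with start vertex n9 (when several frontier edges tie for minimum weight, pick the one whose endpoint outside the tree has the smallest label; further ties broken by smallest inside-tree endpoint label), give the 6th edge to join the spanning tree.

Prim, starting at n9.
Step 1: cheapest edge leaving the tree is n4–n9 (2); add n4.
Step 2: cheapest edge leaving the tree is n2–n4 (1); add n2.
Step 3: cheapest edge leaving the tree is n7–n9 (4); add n7.
Step 4: cheapest edge leaving the tree is n1–n4 (6); add n1.
Step 5: cheapest edge leaving the tree is n1–n3 (5); add n3.
Step 6: cheapest edge leaving the tree is n2–n5 (7); add n5.
Step 7: cheapest edge leaving the tree is n3–n6 (8); add n6.
Step 8: cheapest edge leaving the tree is n8–n9 (12); add n8.
The 6th edge added is n2–n5.

n2-n5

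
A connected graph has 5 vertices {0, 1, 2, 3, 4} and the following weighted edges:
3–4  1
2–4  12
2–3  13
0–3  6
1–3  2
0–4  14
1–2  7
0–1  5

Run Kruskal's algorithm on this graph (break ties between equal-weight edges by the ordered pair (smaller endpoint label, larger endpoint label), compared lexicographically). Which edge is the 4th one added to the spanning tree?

Sort edges by weight, then run Kruskal:
3–4 (1): add. Components now {0} {1} {2} {3,4}
1–3 (2): add. Components now {0} {1,3,4} {2}
0–1 (5): add. Components now {0,1,3,4} {2}
0–3 (6): skip — 0 and 3 already connected.
1–2 (7): add. Components now {0,1,2,3,4}
The 4th edge added is 1–2.

1-2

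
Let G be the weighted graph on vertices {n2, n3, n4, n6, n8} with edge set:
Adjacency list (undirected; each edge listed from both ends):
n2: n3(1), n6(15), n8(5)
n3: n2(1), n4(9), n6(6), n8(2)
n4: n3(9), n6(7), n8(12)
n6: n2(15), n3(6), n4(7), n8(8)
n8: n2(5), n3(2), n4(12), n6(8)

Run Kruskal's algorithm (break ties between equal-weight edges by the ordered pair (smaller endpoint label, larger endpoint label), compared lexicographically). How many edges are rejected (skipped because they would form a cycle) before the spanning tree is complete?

1

Kruskal's algorithm — process edges by increasing weight (ties by edge label):
n2 n3 (1): add — endpoints in different components.
n3 n8 (2): add — endpoints in different components.
n2 n8 (5): skip — n8 and n2 already connected.
n3 n6 (6): add — endpoints in different components.
n4 n6 (7): add — endpoints in different components.
Edges rejected before the tree was complete: 1.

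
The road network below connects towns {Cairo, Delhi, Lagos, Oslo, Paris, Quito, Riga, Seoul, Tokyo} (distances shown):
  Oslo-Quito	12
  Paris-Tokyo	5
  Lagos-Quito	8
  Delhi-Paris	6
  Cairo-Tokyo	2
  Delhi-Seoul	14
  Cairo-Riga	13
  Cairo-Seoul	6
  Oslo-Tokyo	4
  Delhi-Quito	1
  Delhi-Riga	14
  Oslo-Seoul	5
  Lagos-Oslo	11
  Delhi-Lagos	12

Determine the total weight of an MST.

44

Kruskal's algorithm — process edges by increasing weight (ties by edge label):
Delhi-Quito (1): add — endpoints in different components.
Cairo-Tokyo (2): add — endpoints in different components.
Oslo-Tokyo (4): add — endpoints in different components.
Oslo-Seoul (5): add — endpoints in different components.
Paris-Tokyo (5): add — endpoints in different components.
Cairo-Seoul (6): skip — Seoul and Cairo already connected.
Delhi-Paris (6): add — endpoints in different components.
Lagos-Quito (8): add — endpoints in different components.
Lagos-Oslo (11): skip — Oslo and Lagos already connected.
Delhi-Lagos (12): skip — Delhi and Lagos already connected.
Oslo-Quito (12): skip — Quito and Oslo already connected.
Cairo-Riga (13): add — endpoints in different components.
MST edges: Delhi-Quito, Cairo-Tokyo, Oslo-Tokyo, Oslo-Seoul, Paris-Tokyo, Delhi-Paris, Lagos-Quito, Cairo-Riga; total weight 1+2+4+5+5+6+8+13 = 44.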